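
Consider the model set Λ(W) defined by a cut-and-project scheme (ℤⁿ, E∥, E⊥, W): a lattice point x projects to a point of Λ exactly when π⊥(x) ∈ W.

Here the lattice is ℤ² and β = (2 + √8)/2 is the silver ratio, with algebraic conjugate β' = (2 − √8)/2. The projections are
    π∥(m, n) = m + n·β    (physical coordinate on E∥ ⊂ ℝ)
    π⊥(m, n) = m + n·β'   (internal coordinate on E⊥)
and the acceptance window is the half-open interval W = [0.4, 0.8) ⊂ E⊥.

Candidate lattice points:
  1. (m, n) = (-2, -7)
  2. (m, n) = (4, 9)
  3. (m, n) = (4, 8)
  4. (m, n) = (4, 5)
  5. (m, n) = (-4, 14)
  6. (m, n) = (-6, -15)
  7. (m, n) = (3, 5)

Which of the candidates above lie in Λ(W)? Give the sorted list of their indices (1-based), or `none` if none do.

3

Numerically β ≈ 2.41421 and β' = −1/β ≈ -0.41421.
#1 (-2,-7): internal coord -2 + (-7)·β' = +0.89949; +0.89949 ∉ [0.4, 0.8) → out
#2 (4,9): internal coord 4 + (9)·β' = +0.27208; +0.27208 ∉ [0.4, 0.8) → out
#3 (4,8): internal coord 4 + (8)·β' = +0.68629; +0.68629 ∈ [0.4, 0.8) → IN Λ
#4 (4,5): internal coord 4 + (5)·β' = +1.92893; +1.92893 ∉ [0.4, 0.8) → out
#5 (-4,14): internal coord -4 + (14)·β' = -9.79899; -9.79899 ∉ [0.4, 0.8) → out
#6 (-6,-15): internal coord -6 + (-15)·β' = +0.21320; +0.21320 ∉ [0.4, 0.8) → out
#7 (3,5): internal coord 3 + (5)·β' = +0.92893; +0.92893 ∉ [0.4, 0.8) → out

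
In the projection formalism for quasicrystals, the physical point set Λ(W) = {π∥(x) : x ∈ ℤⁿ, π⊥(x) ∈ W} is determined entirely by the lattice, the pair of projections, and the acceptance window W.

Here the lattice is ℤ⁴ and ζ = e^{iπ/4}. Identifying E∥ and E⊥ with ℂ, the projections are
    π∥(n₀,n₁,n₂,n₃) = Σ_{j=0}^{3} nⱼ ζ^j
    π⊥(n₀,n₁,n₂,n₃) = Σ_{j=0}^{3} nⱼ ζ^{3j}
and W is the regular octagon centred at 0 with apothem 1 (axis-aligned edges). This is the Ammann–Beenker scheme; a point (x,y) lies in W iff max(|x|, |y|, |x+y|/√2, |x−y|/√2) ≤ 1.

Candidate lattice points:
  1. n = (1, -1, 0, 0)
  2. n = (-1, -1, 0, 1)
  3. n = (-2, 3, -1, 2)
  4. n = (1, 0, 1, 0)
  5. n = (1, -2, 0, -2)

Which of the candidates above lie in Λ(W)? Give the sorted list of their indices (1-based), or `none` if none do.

2

With ζ = e^{iπ/4} the internal vectors are ζ^0,ζ^3,ζ^6,ζ^9.
candidate 1: n = (1, -1, 0, 0) → π⊥ ≈ (+1.70711, -0.70711); max(|x|,|y|,|x±y|/√2) = 1.70711 > 1 ⇒ ∉ W
candidate 2: n = (-1, -1, 0, 1) → π⊥ ≈ (+0.41421, +0.00000); max(|x|,|y|,|x±y|/√2) = 0.41421 ≤ 1 ⇒ ∈ W
candidate 3: n = (-2, 3, -1, 2) → π⊥ ≈ (-2.70711, +4.53553); max(|x|,|y|,|x±y|/√2) = 5.12132 > 1 ⇒ ∉ W
candidate 4: n = (1, 0, 1, 0) → π⊥ ≈ (+1.00000, -1.00000); max(|x|,|y|,|x±y|/√2) = 1.41421 > 1 ⇒ ∉ W
candidate 5: n = (1, -2, 0, -2) → π⊥ ≈ (+1.00000, -2.82843); max(|x|,|y|,|x±y|/√2) = 2.82843 > 1 ⇒ ∉ W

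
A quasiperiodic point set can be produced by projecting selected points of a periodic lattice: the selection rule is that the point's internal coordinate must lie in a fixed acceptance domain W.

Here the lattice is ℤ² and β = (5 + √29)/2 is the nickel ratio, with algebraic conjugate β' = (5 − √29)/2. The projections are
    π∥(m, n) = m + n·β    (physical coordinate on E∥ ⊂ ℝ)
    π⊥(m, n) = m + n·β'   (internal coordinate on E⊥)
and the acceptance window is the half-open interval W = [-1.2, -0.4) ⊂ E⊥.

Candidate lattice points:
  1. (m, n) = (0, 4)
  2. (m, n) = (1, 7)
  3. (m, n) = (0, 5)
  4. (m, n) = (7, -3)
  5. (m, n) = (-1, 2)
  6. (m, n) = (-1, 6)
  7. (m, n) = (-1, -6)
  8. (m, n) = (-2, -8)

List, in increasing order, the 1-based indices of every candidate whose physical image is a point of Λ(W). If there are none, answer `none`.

1, 3, 8

β' = (5−√29)/2 ≈ -0.192582.
#1 (0,4): internal coord 0 + (4)·β' = -0.770330; -0.770330 ∈ [-1.2, -0.4) → IN Λ
#2 (1,7): internal coord 1 + (7)·β' = -0.348077; -0.348077 ∉ [-1.2, -0.4) → out
#3 (0,5): internal coord 0 + (5)·β' = -0.962912; -0.962912 ∈ [-1.2, -0.4) → IN Λ
#4 (7,-3): internal coord 7 + (-3)·β' = +7.577747; +7.577747 ∉ [-1.2, -0.4) → out
#5 (-1,2): internal coord -1 + (2)·β' = -1.385165; -1.385165 ∉ [-1.2, -0.4) → out
#6 (-1,6): internal coord -1 + (6)·β' = -2.155494; -2.155494 ∉ [-1.2, -0.4) → out
#7 (-1,-6): internal coord -1 + (-6)·β' = +0.155494; +0.155494 ∉ [-1.2, -0.4) → out
#8 (-2,-8): internal coord -2 + (-8)·β' = -0.459341; -0.459341 ∈ [-1.2, -0.4) → IN Λ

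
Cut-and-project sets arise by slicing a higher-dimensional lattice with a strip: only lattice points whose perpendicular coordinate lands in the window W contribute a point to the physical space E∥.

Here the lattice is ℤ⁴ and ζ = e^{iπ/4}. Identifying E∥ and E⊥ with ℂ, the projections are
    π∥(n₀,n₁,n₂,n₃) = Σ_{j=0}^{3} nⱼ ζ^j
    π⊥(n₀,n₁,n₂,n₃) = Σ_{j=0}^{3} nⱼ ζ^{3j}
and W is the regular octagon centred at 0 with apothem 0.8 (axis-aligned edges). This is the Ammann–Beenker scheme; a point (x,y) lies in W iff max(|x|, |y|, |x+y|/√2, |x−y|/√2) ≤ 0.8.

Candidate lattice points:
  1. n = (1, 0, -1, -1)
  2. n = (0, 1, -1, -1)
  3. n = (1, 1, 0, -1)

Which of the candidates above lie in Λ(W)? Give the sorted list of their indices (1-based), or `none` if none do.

Internal map: ζ^{3j} for j=0..3 gives (1,0), (−√2/2,√2/2), (0,−1), (√2/2,√2/2).
#1 (1, 0, -1, -1): internal (0.2929, 0.2929); octagon support 0.4142 vs apothem 0.8 → ∈ W
#2 (0, 1, -1, -1): internal (-1.4142, 1.0000); octagon support 1.7071 vs apothem 0.8 → ∉ W
#3 (1, 1, 0, -1): internal (-0.4142, 0.0000); octagon support 0.4142 vs apothem 0.8 → ∈ W

1, 3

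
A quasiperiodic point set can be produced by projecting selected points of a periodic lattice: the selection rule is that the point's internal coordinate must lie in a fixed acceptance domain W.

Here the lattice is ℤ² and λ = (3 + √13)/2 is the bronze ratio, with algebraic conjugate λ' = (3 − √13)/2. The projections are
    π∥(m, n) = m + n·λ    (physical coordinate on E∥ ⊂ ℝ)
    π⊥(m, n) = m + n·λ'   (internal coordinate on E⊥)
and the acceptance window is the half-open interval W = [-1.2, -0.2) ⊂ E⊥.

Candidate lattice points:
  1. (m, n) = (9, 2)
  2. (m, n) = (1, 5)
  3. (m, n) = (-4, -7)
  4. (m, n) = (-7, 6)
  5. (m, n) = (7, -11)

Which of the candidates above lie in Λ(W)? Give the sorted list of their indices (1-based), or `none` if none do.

2

λ' = (3−√13)/2 ≈ -0.30278.
#1 (9,2): internal coord 9 + (2)·λ' = +8.39445; +8.39445 ∉ [-1.2, -0.2) → out
#2 (1,5): internal coord 1 + (5)·λ' = -0.51388; -0.51388 ∈ [-1.2, -0.2) → IN Λ
#3 (-4,-7): internal coord -4 + (-7)·λ' = -1.88057; -1.88057 ∉ [-1.2, -0.2) → out
#4 (-7,6): internal coord -7 + (6)·λ' = -8.81665; -8.81665 ∉ [-1.2, -0.2) → out
#5 (7,-11): internal coord 7 + (-11)·λ' = +10.33053; +10.33053 ∉ [-1.2, -0.2) → out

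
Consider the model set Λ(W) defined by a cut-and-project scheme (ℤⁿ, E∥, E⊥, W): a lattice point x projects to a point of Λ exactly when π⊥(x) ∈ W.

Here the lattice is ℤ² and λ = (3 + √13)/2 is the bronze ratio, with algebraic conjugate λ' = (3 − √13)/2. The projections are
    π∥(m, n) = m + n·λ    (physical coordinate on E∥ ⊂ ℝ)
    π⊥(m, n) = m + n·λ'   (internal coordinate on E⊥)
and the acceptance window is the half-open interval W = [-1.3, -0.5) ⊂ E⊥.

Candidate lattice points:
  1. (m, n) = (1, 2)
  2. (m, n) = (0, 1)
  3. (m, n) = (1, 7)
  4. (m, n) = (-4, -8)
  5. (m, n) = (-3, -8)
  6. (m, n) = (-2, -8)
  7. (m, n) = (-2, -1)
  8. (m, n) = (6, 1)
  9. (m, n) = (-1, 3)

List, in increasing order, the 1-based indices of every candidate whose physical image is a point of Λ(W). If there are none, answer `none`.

Compute λ' = (3−√13)/2 = -0.302776, so π⊥(m,n) = m -0.302776·n.
candidate 1: (m,n)=(1,2) → π∥ = 1+2·λ ≈ 7.605551, π⊥ = 1+2·λ' ≈ 0.394449 ∉ [-1.3, -0.5) ⇒ out
candidate 2: (m,n)=(0,1) → π∥ = 0+1·λ ≈ 3.302776, π⊥ = 0+1·λ' ≈ -0.302776 ∉ [-1.3, -0.5) ⇒ out
candidate 3: (m,n)=(1,7) → π∥ = 1+7·λ ≈ 24.119429, π⊥ = 1+7·λ' ≈ -1.119429 ∈ [-1.3, -0.5) ⇒ IN Λ
candidate 4: (m,n)=(-4,-8) → π∥ = -4-8·λ ≈ -30.422205, π⊥ = -4-8·λ' ≈ -1.577795 ∉ [-1.3, -0.5) ⇒ out
candidate 5: (m,n)=(-3,-8) → π∥ = -3-8·λ ≈ -29.422205, π⊥ = -3-8·λ' ≈ -0.577795 ∈ [-1.3, -0.5) ⇒ IN Λ
candidate 6: (m,n)=(-2,-8) → π∥ = -2-8·λ ≈ -28.422205, π⊥ = -2-8·λ' ≈ 0.422205 ∉ [-1.3, -0.5) ⇒ out
candidate 7: (m,n)=(-2,-1) → π∥ = -2-1·λ ≈ -5.302776, π⊥ = -2-1·λ' ≈ -1.697224 ∉ [-1.3, -0.5) ⇒ out
candidate 8: (m,n)=(6,1) → π∥ = 6+1·λ ≈ 9.302776, π⊥ = 6+1·λ' ≈ 5.697224 ∉ [-1.3, -0.5) ⇒ out
candidate 9: (m,n)=(-1,3) → π∥ = -1+3·λ ≈ 8.908327, π⊥ = -1+3·λ' ≈ -1.908327 ∉ [-1.3, -0.5) ⇒ out

3, 5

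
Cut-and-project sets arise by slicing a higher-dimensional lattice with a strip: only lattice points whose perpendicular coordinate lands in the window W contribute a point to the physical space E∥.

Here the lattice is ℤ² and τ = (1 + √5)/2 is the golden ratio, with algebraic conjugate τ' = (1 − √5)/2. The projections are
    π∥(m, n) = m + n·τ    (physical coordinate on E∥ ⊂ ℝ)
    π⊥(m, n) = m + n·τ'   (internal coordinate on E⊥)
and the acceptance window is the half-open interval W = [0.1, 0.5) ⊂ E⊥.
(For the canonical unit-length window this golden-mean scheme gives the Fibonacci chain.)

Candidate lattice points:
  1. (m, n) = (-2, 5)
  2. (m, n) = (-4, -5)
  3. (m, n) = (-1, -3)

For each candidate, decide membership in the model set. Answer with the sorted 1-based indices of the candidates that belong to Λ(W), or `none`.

τ' = (1−√5)/2 ≈ -0.618034.
#1 (-2,5): internal coord -2 + (5)·τ' = -5.090170; -5.090170 ∉ [0.1, 0.5) → out
#2 (-4,-5): internal coord -4 + (-5)·τ' = -0.909830; -0.909830 ∉ [0.1, 0.5) → out
#3 (-1,-3): internal coord -1 + (-3)·τ' = +0.854102; +0.854102 ∉ [0.1, 0.5) → out

none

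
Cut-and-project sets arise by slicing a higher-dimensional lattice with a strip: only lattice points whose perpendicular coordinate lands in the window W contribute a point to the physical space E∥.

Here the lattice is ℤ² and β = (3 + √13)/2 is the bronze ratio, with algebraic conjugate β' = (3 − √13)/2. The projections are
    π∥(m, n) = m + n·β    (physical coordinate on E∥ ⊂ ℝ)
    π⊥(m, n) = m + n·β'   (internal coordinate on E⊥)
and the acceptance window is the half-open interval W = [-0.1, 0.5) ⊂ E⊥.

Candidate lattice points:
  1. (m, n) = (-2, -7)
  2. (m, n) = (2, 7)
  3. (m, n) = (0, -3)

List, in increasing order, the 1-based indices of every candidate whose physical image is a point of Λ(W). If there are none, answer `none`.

1

Numerically β ≈ 3.302776 and β' = −1/β ≈ -0.302776.
#1 (-2,-7): internal coord -2 + (-7)·β' = +0.119429; +0.119429 ∈ [-0.1, 0.5) → IN Λ
#2 (2,7): internal coord 2 + (7)·β' = -0.119429; -0.119429 ∉ [-0.1, 0.5) → out
#3 (0,-3): internal coord 0 + (-3)·β' = +0.908327; +0.908327 ∉ [-0.1, 0.5) → out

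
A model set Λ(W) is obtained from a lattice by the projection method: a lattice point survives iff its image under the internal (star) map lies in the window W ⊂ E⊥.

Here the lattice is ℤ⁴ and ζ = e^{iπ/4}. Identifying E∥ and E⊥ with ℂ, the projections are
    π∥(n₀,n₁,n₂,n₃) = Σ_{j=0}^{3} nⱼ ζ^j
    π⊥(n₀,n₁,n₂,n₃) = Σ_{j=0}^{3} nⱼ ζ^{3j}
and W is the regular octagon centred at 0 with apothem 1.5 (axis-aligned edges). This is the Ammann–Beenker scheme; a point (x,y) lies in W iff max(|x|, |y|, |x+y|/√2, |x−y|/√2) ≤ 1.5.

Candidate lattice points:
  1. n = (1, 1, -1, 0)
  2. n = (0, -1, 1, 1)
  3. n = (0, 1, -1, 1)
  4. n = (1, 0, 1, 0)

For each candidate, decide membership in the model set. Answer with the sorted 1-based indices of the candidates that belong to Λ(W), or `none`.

4

With ζ = e^{iπ/4} the internal vectors are ζ^0,ζ^3,ζ^6,ζ^9.
candidate 1: n = (1, 1, -1, 0) → π⊥ ≈ (+0.2929, +1.7071); max(|x|,|y|,|x±y|/√2) = 1.7071 > 1.5 ⇒ ∉ W
candidate 2: n = (0, -1, 1, 1) → π⊥ ≈ (+1.4142, -1.0000); max(|x|,|y|,|x±y|/√2) = 1.7071 > 1.5 ⇒ ∉ W
candidate 3: n = (0, 1, -1, 1) → π⊥ ≈ (+0.0000, +2.4142); max(|x|,|y|,|x±y|/√2) = 2.4142 > 1.5 ⇒ ∉ W
candidate 4: n = (1, 0, 1, 0) → π⊥ ≈ (+1.0000, -1.0000); max(|x|,|y|,|x±y|/√2) = 1.4142 ≤ 1.5 ⇒ ∈ W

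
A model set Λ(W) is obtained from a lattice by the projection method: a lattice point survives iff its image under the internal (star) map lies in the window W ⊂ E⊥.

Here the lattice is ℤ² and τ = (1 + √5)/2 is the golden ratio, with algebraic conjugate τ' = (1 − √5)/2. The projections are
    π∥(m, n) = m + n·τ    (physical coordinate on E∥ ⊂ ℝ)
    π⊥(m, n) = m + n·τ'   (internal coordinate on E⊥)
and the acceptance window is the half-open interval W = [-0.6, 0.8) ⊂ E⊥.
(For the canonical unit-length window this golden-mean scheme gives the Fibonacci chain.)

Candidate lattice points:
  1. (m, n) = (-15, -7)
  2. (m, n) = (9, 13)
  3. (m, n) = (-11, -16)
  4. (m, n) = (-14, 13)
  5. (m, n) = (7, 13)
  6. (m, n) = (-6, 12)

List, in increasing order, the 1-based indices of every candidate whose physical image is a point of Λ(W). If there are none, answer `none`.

none

Numerically τ ≈ 1.618034 and τ' = −1/τ ≈ -0.618034.
[1] lift (-15,-7): star map gives -10.673762; window check -0.6 ≤ -10.673762 < 0.8 is false → out
[2] lift (9,13): star map gives 0.965558; window check -0.6 ≤ 0.965558 < 0.8 is false → out
[3] lift (-11,-16): star map gives -1.111456; window check -0.6 ≤ -1.111456 < 0.8 is false → out
[4] lift (-14,13): star map gives -22.034442; window check -0.6 ≤ -22.034442 < 0.8 is false → out
[5] lift (7,13): star map gives -1.034442; window check -0.6 ≤ -1.034442 < 0.8 is false → out
[6] lift (-6,12): star map gives -13.416408; window check -0.6 ≤ -13.416408 < 0.8 is false → out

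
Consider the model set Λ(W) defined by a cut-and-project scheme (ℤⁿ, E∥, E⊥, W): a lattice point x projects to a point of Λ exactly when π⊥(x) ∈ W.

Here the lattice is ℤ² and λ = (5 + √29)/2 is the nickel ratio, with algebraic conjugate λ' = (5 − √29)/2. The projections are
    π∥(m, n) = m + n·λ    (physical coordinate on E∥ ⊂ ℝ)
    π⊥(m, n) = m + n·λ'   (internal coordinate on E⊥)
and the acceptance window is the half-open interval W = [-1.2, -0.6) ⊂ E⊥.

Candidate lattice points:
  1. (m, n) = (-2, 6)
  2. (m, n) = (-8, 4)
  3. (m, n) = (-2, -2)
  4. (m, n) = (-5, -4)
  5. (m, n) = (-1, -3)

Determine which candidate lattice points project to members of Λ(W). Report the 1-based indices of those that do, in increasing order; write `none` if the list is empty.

λ' = (5−√29)/2 ≈ -0.19258.
[1] lift (-2,6): star map gives -3.15549; window check -1.2 ≤ -3.15549 < -0.6 is false → out
[2] lift (-8,4): star map gives -8.77033; window check -1.2 ≤ -8.77033 < -0.6 is false → out
[3] lift (-2,-2): star map gives -1.61484; window check -1.2 ≤ -1.61484 < -0.6 is false → out
[4] lift (-5,-4): star map gives -4.22967; window check -1.2 ≤ -4.22967 < -0.6 is false → out
[5] lift (-1,-3): star map gives -0.42225; window check -1.2 ≤ -0.42225 < -0.6 is false → out

none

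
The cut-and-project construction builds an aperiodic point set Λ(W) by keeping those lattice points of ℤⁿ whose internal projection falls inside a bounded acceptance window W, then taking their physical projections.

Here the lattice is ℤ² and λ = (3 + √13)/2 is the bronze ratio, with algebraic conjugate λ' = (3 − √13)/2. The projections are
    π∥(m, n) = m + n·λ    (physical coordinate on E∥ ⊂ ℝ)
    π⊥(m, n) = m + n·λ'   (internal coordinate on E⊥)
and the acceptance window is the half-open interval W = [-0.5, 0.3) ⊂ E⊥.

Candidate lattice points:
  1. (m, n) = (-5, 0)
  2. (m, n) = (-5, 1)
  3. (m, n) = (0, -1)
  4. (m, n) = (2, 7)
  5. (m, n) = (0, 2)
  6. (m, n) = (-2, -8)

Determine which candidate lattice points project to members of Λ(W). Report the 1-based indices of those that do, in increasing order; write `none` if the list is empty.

4

Numerically λ ≈ 3.302776 and λ' = −1/λ ≈ -0.302776.
[1] lift (-5,0): star map gives -5.000000; window check -0.5 ≤ -5.000000 < 0.3 is false → out
[2] lift (-5,1): star map gives -5.302776; window check -0.5 ≤ -5.302776 < 0.3 is false → out
[3] lift (0,-1): star map gives 0.302776; window check -0.5 ≤ 0.302776 < 0.3 is false → out
[4] lift (2,7): star map gives -0.119429; window check -0.5 ≤ -0.119429 < 0.3 is true → IN Λ
[5] lift (0,2): star map gives -0.605551; window check -0.5 ≤ -0.605551 < 0.3 is false → out
[6] lift (-2,-8): star map gives 0.422205; window check -0.5 ≤ 0.422205 < 0.3 is false → out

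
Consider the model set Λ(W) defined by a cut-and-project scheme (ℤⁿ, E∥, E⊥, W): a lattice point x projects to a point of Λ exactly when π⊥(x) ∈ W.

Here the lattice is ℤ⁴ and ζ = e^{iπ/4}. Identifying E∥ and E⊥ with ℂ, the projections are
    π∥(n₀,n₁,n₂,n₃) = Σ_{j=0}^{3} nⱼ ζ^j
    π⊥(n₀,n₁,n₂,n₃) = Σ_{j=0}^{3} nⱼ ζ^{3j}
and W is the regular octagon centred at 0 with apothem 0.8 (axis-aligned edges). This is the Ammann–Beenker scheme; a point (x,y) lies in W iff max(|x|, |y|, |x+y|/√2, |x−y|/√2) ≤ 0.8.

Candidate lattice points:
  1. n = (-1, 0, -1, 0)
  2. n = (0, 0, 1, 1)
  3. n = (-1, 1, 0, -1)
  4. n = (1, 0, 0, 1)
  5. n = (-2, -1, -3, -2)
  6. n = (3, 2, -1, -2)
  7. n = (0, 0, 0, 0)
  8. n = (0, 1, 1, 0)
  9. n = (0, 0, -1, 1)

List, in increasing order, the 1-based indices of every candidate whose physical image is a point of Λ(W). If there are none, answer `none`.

Internal map: ζ^{3j} for j=0..3 gives (1,0), (−√2/2,√2/2), (0,−1), (√2/2,√2/2).
candidate 1: n = (-1, 0, -1, 0) → π⊥ ≈ (-1.00000, +1.00000); max(|x|,|y|,|x±y|/√2) = 1.41421 > 0.8 ⇒ ∉ W
candidate 2: n = (0, 0, 1, 1) → π⊥ ≈ (+0.70711, -0.29289); max(|x|,|y|,|x±y|/√2) = 0.70711 ≤ 0.8 ⇒ ∈ W
candidate 3: n = (-1, 1, 0, -1) → π⊥ ≈ (-2.41421, +0.00000); max(|x|,|y|,|x±y|/√2) = 2.41421 > 0.8 ⇒ ∉ W
candidate 4: n = (1, 0, 0, 1) → π⊥ ≈ (+1.70711, +0.70711); max(|x|,|y|,|x±y|/√2) = 1.70711 > 0.8 ⇒ ∉ W
candidate 5: n = (-2, -1, -3, -2) → π⊥ ≈ (-2.70711, +0.87868); max(|x|,|y|,|x±y|/√2) = 2.70711 > 0.8 ⇒ ∉ W
candidate 6: n = (3, 2, -1, -2) → π⊥ ≈ (+0.17157, +1.00000); max(|x|,|y|,|x±y|/√2) = 1.00000 > 0.8 ⇒ ∉ W
candidate 7: n = (0, 0, 0, 0) → π⊥ ≈ (+0.00000, +0.00000); max(|x|,|y|,|x±y|/√2) = 0.00000 ≤ 0.8 ⇒ ∈ W
candidate 8: n = (0, 1, 1, 0) → π⊥ ≈ (-0.70711, -0.29289); max(|x|,|y|,|x±y|/√2) = 0.70711 ≤ 0.8 ⇒ ∈ W
candidate 9: n = (0, 0, -1, 1) → π⊥ ≈ (+0.70711, +1.70711); max(|x|,|y|,|x±y|/√2) = 1.70711 > 0.8 ⇒ ∉ W

2, 7, 8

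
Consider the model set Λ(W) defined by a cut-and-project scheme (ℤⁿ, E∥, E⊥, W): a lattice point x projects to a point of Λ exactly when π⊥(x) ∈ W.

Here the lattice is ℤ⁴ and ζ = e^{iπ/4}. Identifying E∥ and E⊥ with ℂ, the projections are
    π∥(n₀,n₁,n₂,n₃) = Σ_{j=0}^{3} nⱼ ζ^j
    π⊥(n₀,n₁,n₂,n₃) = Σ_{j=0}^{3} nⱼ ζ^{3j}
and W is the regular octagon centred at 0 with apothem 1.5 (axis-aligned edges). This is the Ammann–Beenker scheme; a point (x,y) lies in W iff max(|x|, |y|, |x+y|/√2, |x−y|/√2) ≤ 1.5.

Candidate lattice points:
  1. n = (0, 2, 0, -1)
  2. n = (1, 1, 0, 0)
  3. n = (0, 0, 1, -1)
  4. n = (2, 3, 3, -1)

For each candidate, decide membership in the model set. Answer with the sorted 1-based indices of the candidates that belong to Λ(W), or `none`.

π⊥(n) = n₀ + n₁ζ³ + n₂ζ⁶ + n₃ζ⁹ where ζ = e^{iπ/4}.
candidate 1: n = (0, 2, 0, -1) → π⊥ ≈ (-2.12132, +0.70711); max(|x|,|y|,|x±y|/√2) = 2.12132 > 1.5 ⇒ ∉ W
candidate 2: n = (1, 1, 0, 0) → π⊥ ≈ (+0.29289, +0.70711); max(|x|,|y|,|x±y|/√2) = 0.70711 ≤ 1.5 ⇒ ∈ W
candidate 3: n = (0, 0, 1, -1) → π⊥ ≈ (-0.70711, -1.70711); max(|x|,|y|,|x±y|/√2) = 1.70711 > 1.5 ⇒ ∉ W
candidate 4: n = (2, 3, 3, -1) → π⊥ ≈ (-0.82843, -1.58579); max(|x|,|y|,|x±y|/√2) = 1.70711 > 1.5 ⇒ ∉ W

2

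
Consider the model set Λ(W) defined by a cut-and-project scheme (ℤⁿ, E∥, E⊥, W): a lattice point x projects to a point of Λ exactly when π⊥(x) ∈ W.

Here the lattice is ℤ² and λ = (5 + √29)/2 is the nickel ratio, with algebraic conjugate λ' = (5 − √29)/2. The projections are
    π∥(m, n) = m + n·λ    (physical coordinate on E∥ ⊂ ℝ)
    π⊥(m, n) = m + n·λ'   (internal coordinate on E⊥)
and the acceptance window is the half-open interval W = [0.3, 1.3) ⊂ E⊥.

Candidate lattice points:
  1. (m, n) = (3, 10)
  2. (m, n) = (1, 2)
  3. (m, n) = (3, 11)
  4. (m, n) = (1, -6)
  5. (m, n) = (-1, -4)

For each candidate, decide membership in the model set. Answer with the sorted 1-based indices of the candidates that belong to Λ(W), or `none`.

1, 2, 3

λ' = (5−√29)/2 ≈ -0.19258.
[1] lift (3,10): star map gives 1.07418; window check 0.3 ≤ 1.07418 < 1.3 is true → IN Λ
[2] lift (1,2): star map gives 0.61484; window check 0.3 ≤ 0.61484 < 1.3 is true → IN Λ
[3] lift (3,11): star map gives 0.88159; window check 0.3 ≤ 0.88159 < 1.3 is true → IN Λ
[4] lift (1,-6): star map gives 2.15549; window check 0.3 ≤ 2.15549 < 1.3 is false → out
[5] lift (-1,-4): star map gives -0.22967; window check 0.3 ≤ -0.22967 < 1.3 is false → out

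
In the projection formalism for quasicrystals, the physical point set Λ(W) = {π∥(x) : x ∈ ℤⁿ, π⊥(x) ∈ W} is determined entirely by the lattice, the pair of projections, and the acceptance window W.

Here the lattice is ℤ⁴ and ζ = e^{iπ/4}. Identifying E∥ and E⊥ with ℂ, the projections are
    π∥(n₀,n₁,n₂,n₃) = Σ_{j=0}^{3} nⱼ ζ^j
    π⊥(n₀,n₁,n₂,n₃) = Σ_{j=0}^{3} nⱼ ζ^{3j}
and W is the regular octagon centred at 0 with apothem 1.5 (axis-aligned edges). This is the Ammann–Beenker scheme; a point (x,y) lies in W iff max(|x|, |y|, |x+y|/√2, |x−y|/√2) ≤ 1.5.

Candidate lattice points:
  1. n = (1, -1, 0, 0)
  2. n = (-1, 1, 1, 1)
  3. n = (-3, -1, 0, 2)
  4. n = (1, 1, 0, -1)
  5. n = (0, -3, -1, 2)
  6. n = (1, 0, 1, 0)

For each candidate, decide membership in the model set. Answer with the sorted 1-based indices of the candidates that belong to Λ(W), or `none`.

With ζ = e^{iπ/4} the internal vectors are ζ^0,ζ^3,ζ^6,ζ^9.
#1 (1, -1, 0, 0): internal (1.707107, -0.707107); octagon support 1.707107 vs apothem 1.5 → ∉ W
#2 (-1, 1, 1, 1): internal (-1.000000, 0.414214); octagon support 1.000000 vs apothem 1.5 → ∈ W
#3 (-3, -1, 0, 2): internal (-0.878680, 0.707107); octagon support 1.121320 vs apothem 1.5 → ∈ W
#4 (1, 1, 0, -1): internal (-0.414214, 0.000000); octagon support 0.414214 vs apothem 1.5 → ∈ W
#5 (0, -3, -1, 2): internal (3.535534, 0.292893); octagon support 3.535534 vs apothem 1.5 → ∉ W
#6 (1, 0, 1, 0): internal (1.000000, -1.000000); octagon support 1.414214 vs apothem 1.5 → ∈ W

2, 3, 4, 6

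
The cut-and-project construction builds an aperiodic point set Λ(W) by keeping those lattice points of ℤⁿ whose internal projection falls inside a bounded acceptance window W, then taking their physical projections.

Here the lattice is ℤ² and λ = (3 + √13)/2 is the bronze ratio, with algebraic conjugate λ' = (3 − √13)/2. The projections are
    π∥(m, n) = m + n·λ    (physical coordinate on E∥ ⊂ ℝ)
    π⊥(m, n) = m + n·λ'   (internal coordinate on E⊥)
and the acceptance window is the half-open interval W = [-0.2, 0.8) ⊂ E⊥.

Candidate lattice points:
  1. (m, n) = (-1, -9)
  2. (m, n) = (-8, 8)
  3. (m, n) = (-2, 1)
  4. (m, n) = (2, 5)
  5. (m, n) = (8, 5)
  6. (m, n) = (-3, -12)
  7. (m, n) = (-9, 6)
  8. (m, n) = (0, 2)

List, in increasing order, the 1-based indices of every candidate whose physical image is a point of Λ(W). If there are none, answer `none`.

4, 6

Compute λ' = (3−√13)/2 = -0.3028, so π⊥(m,n) = m -0.3028·n.
candidate 1: (m,n)=(-1,-9) → π∥ = -1-9·λ ≈ -30.7250, π⊥ = -1-9·λ' ≈ 1.7250 ∉ [-0.2, 0.8) ⇒ out
candidate 2: (m,n)=(-8,8) → π∥ = -8+8·λ ≈ 18.4222, π⊥ = -8+8·λ' ≈ -10.4222 ∉ [-0.2, 0.8) ⇒ out
candidate 3: (m,n)=(-2,1) → π∥ = -2+1·λ ≈ 1.3028, π⊥ = -2+1·λ' ≈ -2.3028 ∉ [-0.2, 0.8) ⇒ out
candidate 4: (m,n)=(2,5) → π∥ = 2+5·λ ≈ 18.5139, π⊥ = 2+5·λ' ≈ 0.4861 ∈ [-0.2, 0.8) ⇒ IN Λ
candidate 5: (m,n)=(8,5) → π∥ = 8+5·λ ≈ 24.5139, π⊥ = 8+5·λ' ≈ 6.4861 ∉ [-0.2, 0.8) ⇒ out
candidate 6: (m,n)=(-3,-12) → π∥ = -3-12·λ ≈ -42.6333, π⊥ = -3-12·λ' ≈ 0.6333 ∈ [-0.2, 0.8) ⇒ IN Λ
candidate 7: (m,n)=(-9,6) → π∥ = -9+6·λ ≈ 10.8167, π⊥ = -9+6·λ' ≈ -10.8167 ∉ [-0.2, 0.8) ⇒ out
candidate 8: (m,n)=(0,2) → π∥ = 0+2·λ ≈ 6.6056, π⊥ = 0+2·λ' ≈ -0.6056 ∉ [-0.2, 0.8) ⇒ out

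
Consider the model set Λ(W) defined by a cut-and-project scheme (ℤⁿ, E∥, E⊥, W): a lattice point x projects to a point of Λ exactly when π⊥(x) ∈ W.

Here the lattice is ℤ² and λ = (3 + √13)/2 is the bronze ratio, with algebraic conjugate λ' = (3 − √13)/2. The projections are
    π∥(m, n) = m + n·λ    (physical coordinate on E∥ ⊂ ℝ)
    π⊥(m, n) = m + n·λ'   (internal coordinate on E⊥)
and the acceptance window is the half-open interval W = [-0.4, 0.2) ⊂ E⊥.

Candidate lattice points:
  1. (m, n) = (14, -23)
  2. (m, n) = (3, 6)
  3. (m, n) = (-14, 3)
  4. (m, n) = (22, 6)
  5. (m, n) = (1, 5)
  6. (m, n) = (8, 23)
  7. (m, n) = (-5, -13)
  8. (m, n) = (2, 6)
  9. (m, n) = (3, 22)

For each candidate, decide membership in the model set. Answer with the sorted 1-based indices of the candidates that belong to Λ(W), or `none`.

8

Compute λ' = (3−√13)/2 = -0.3028, so π⊥(m,n) = m -0.3028·n.
#1 (14,-23): internal coord 14 + (-23)·λ' = +20.9638; +20.9638 ∉ [-0.4, 0.2) → out
#2 (3,6): internal coord 3 + (6)·λ' = +1.1833; +1.1833 ∉ [-0.4, 0.2) → out
#3 (-14,3): internal coord -14 + (3)·λ' = -14.9083; -14.9083 ∉ [-0.4, 0.2) → out
#4 (22,6): internal coord 22 + (6)·λ' = +20.1833; +20.1833 ∉ [-0.4, 0.2) → out
#5 (1,5): internal coord 1 + (5)·λ' = -0.5139; -0.5139 ∉ [-0.4, 0.2) → out
#6 (8,23): internal coord 8 + (23)·λ' = +1.0362; +1.0362 ∉ [-0.4, 0.2) → out
#7 (-5,-13): internal coord -5 + (-13)·λ' = -1.0639; -1.0639 ∉ [-0.4, 0.2) → out
#8 (2,6): internal coord 2 + (6)·λ' = +0.1833; +0.1833 ∈ [-0.4, 0.2) → IN Λ
#9 (3,22): internal coord 3 + (22)·λ' = -3.6611; -3.6611 ∉ [-0.4, 0.2) → out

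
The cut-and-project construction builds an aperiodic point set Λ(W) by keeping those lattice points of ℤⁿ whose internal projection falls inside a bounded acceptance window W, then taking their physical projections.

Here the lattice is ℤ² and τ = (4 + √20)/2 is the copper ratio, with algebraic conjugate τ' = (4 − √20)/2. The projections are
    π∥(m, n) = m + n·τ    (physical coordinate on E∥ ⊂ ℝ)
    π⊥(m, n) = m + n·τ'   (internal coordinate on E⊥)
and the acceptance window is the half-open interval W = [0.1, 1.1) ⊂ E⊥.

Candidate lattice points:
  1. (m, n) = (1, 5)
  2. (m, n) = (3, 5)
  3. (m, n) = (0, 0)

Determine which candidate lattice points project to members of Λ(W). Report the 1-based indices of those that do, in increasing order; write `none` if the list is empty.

Numerically τ ≈ 4.236068 and τ' = −1/τ ≈ -0.236068.
[1] lift (1,5): star map gives -0.180340; window check 0.1 ≤ -0.180340 < 1.1 is false → out
[2] lift (3,5): star map gives 1.819660; window check 0.1 ≤ 1.819660 < 1.1 is false → out
[3] lift (0,0): star map gives 0.000000; window check 0.1 ≤ 0.000000 < 1.1 is false → out

none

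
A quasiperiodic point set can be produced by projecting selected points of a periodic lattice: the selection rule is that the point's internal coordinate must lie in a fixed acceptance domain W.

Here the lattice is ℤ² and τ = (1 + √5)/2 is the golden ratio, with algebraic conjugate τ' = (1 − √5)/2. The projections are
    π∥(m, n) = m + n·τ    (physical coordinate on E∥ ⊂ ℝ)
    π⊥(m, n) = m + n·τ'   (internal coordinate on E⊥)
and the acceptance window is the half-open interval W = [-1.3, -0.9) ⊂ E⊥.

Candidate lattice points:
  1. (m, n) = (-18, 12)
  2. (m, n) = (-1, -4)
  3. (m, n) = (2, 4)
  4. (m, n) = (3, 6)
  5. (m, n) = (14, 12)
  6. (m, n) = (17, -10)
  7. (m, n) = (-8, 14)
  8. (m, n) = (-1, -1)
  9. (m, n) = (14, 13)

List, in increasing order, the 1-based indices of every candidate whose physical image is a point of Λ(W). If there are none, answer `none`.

Numerically τ ≈ 1.61803 and τ' = −1/τ ≈ -0.61803.
#1 (-18,12): internal coord -18 + (12)·τ' = -25.41641; -25.41641 ∉ [-1.3, -0.9) → out
#2 (-1,-4): internal coord -1 + (-4)·τ' = +1.47214; +1.47214 ∉ [-1.3, -0.9) → out
#3 (2,4): internal coord 2 + (4)·τ' = -0.47214; -0.47214 ∉ [-1.3, -0.9) → out
#4 (3,6): internal coord 3 + (6)·τ' = -0.70820; -0.70820 ∉ [-1.3, -0.9) → out
#5 (14,12): internal coord 14 + (12)·τ' = +6.58359; +6.58359 ∉ [-1.3, -0.9) → out
#6 (17,-10): internal coord 17 + (-10)·τ' = +23.18034; +23.18034 ∉ [-1.3, -0.9) → out
#7 (-8,14): internal coord -8 + (14)·τ' = -16.65248; -16.65248 ∉ [-1.3, -0.9) → out
#8 (-1,-1): internal coord -1 + (-1)·τ' = -0.38197; -0.38197 ∉ [-1.3, -0.9) → out
#9 (14,13): internal coord 14 + (13)·τ' = +5.96556; +5.96556 ∉ [-1.3, -0.9) → out

none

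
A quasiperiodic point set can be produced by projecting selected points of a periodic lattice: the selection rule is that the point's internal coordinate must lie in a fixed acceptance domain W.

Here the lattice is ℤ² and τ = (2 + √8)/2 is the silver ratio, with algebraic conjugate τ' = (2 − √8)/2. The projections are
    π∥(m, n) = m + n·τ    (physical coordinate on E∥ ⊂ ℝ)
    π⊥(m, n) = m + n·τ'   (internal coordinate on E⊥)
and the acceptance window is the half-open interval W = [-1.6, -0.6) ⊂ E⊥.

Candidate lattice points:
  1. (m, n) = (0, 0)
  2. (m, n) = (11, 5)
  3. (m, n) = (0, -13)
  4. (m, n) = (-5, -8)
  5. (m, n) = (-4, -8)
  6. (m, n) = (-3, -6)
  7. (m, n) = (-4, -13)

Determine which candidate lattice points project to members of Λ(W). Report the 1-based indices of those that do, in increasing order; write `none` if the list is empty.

5

Numerically τ ≈ 2.41421 and τ' = −1/τ ≈ -0.41421.
[1] lift (0,0): star map gives 0.00000; window check -1.6 ≤ 0.00000 < -0.6 is false → out
[2] lift (11,5): star map gives 8.92893; window check -1.6 ≤ 8.92893 < -0.6 is false → out
[3] lift (0,-13): star map gives 5.38478; window check -1.6 ≤ 5.38478 < -0.6 is false → out
[4] lift (-5,-8): star map gives -1.68629; window check -1.6 ≤ -1.68629 < -0.6 is false → out
[5] lift (-4,-8): star map gives -0.68629; window check -1.6 ≤ -0.68629 < -0.6 is true → IN Λ
[6] lift (-3,-6): star map gives -0.51472; window check -1.6 ≤ -0.51472 < -0.6 is false → out
[7] lift (-4,-13): star map gives 1.38478; window check -1.6 ≤ 1.38478 < -0.6 is false → out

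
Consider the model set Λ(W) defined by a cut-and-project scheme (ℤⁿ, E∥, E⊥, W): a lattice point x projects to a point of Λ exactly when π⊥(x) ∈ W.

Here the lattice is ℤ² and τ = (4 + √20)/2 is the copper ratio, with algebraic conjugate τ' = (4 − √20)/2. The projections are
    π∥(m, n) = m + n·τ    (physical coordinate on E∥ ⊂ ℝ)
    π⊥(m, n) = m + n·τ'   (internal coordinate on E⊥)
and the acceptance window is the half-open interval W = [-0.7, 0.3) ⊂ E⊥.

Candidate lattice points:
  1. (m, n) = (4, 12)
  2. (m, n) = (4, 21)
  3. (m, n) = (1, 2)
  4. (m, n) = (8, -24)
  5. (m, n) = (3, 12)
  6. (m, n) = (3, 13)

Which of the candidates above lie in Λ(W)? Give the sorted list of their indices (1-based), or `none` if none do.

τ' = (4−√20)/2 ≈ -0.236068.
candidate 1: (m,n)=(4,12) → π∥ = 4+12·τ ≈ 54.832816, π⊥ = 4+12·τ' ≈ 1.167184 ∉ [-0.7, 0.3) ⇒ out
candidate 2: (m,n)=(4,21) → π∥ = 4+21·τ ≈ 92.957428, π⊥ = 4+21·τ' ≈ -0.957428 ∉ [-0.7, 0.3) ⇒ out
candidate 3: (m,n)=(1,2) → π∥ = 1+2·τ ≈ 9.472136, π⊥ = 1+2·τ' ≈ 0.527864 ∉ [-0.7, 0.3) ⇒ out
candidate 4: (m,n)=(8,-24) → π∥ = 8-24·τ ≈ -93.665631, π⊥ = 8-24·τ' ≈ 13.665631 ∉ [-0.7, 0.3) ⇒ out
candidate 5: (m,n)=(3,12) → π∥ = 3+12·τ ≈ 53.832816, π⊥ = 3+12·τ' ≈ 0.167184 ∈ [-0.7, 0.3) ⇒ IN Λ
candidate 6: (m,n)=(3,13) → π∥ = 3+13·τ ≈ 58.068884, π⊥ = 3+13·τ' ≈ -0.068884 ∈ [-0.7, 0.3) ⇒ IN Λ

5, 6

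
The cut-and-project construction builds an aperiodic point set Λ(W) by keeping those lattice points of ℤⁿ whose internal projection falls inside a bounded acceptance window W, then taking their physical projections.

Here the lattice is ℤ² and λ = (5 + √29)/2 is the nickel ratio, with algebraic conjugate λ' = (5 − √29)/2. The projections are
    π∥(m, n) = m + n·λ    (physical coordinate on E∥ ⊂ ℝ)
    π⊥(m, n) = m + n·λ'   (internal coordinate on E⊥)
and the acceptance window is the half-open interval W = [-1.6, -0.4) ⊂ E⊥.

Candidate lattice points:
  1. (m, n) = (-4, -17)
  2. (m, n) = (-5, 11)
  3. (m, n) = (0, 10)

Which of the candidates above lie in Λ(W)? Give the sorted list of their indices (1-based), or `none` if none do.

1

Numerically λ ≈ 5.1926 and λ' = −1/λ ≈ -0.1926.
candidate 1: (m,n)=(-4,-17) → π∥ = -4-17·λ ≈ -92.2739, π⊥ = -4-17·λ' ≈ -0.7261 ∈ [-1.6, -0.4) ⇒ IN Λ
candidate 2: (m,n)=(-5,11) → π∥ = -5+11·λ ≈ 52.1184, π⊥ = -5+11·λ' ≈ -7.1184 ∉ [-1.6, -0.4) ⇒ out
candidate 3: (m,n)=(0,10) → π∥ = 0+10·λ ≈ 51.9258, π⊥ = 0+10·λ' ≈ -1.9258 ∉ [-1.6, -0.4) ⇒ out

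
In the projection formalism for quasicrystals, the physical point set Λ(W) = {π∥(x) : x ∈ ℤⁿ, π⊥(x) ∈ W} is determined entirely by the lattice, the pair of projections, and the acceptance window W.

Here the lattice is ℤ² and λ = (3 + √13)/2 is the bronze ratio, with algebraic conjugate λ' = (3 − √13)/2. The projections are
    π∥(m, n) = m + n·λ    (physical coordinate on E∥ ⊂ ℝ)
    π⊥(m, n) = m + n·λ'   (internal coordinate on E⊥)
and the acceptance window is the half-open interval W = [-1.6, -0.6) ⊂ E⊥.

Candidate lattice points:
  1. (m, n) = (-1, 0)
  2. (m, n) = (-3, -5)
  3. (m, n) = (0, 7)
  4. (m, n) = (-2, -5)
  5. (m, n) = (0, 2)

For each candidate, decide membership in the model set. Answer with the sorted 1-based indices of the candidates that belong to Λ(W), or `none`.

λ' = (3−√13)/2 ≈ -0.3028.
#1 (-1,0): internal coord -1 + (0)·λ' = -1.0000; -1.0000 ∈ [-1.6, -0.6) → IN Λ
#2 (-3,-5): internal coord -3 + (-5)·λ' = -1.4861; -1.4861 ∈ [-1.6, -0.6) → IN Λ
#3 (0,7): internal coord 0 + (7)·λ' = -2.1194; -2.1194 ∉ [-1.6, -0.6) → out
#4 (-2,-5): internal coord -2 + (-5)·λ' = -0.4861; -0.4861 ∉ [-1.6, -0.6) → out
#5 (0,2): internal coord 0 + (2)·λ' = -0.6056; -0.6056 ∈ [-1.6, -0.6) → IN Λ

1, 2, 5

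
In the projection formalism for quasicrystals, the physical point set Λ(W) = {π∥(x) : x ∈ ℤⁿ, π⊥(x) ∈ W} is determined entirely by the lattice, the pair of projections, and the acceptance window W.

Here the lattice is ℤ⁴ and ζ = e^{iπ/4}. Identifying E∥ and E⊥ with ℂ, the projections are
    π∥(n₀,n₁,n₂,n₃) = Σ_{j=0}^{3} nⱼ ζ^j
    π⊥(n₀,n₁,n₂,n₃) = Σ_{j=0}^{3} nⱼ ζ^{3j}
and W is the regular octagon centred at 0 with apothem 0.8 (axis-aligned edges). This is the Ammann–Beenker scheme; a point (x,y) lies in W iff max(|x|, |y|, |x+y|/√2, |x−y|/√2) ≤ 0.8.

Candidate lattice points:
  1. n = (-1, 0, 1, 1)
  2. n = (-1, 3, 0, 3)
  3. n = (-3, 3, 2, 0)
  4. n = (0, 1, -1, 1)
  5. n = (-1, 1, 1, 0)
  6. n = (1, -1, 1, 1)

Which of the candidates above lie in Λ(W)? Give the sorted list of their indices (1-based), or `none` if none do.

1

With ζ = e^{iπ/4} the internal vectors are ζ^0,ζ^3,ζ^6,ζ^9.
candidate 1: n = (-1, 0, 1, 1) → π⊥ ≈ (-0.292893, -0.292893); max(|x|,|y|,|x±y|/√2) = 0.414214 ≤ 0.8 ⇒ ∈ W
candidate 2: n = (-1, 3, 0, 3) → π⊥ ≈ (-1.000000, +4.242641); max(|x|,|y|,|x±y|/√2) = 4.242641 > 0.8 ⇒ ∉ W
candidate 3: n = (-3, 3, 2, 0) → π⊥ ≈ (-5.121320, +0.121320); max(|x|,|y|,|x±y|/√2) = 5.121320 > 0.8 ⇒ ∉ W
candidate 4: n = (0, 1, -1, 1) → π⊥ ≈ (+0.000000, +2.414214); max(|x|,|y|,|x±y|/√2) = 2.414214 > 0.8 ⇒ ∉ W
candidate 5: n = (-1, 1, 1, 0) → π⊥ ≈ (-1.707107, -0.292893); max(|x|,|y|,|x±y|/√2) = 1.707107 > 0.8 ⇒ ∉ W
candidate 6: n = (1, -1, 1, 1) → π⊥ ≈ (+2.414214, -1.000000); max(|x|,|y|,|x±y|/√2) = 2.414214 > 0.8 ⇒ ∉ W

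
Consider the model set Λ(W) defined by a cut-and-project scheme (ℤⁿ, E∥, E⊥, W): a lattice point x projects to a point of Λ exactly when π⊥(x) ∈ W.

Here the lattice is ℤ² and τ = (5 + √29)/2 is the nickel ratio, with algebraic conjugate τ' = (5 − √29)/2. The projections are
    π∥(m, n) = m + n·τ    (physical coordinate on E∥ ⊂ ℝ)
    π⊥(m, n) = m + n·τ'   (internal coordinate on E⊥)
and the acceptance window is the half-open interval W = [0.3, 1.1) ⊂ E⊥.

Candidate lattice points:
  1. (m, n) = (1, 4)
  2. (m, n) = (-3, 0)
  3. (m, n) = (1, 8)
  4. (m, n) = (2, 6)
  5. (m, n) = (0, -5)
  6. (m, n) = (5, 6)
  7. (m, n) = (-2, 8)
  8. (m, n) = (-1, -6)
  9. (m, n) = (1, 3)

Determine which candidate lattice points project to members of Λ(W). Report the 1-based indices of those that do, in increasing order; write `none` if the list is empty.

4, 5, 9

τ' = (5−√29)/2 ≈ -0.192582.
#1 (1,4): internal coord 1 + (4)·τ' = +0.229670; +0.229670 ∉ [0.3, 1.1) → out
#2 (-3,0): internal coord -3 + (0)·τ' = -3.000000; -3.000000 ∉ [0.3, 1.1) → out
#3 (1,8): internal coord 1 + (8)·τ' = -0.540659; -0.540659 ∉ [0.3, 1.1) → out
#4 (2,6): internal coord 2 + (6)·τ' = +0.844506; +0.844506 ∈ [0.3, 1.1) → IN Λ
#5 (0,-5): internal coord 0 + (-5)·τ' = +0.962912; +0.962912 ∈ [0.3, 1.1) → IN Λ
#6 (5,6): internal coord 5 + (6)·τ' = +3.844506; +3.844506 ∉ [0.3, 1.1) → out
#7 (-2,8): internal coord -2 + (8)·τ' = -3.540659; -3.540659 ∉ [0.3, 1.1) → out
#8 (-1,-6): internal coord -1 + (-6)·τ' = +0.155494; +0.155494 ∉ [0.3, 1.1) → out
#9 (1,3): internal coord 1 + (3)·τ' = +0.422253; +0.422253 ∈ [0.3, 1.1) → IN Λ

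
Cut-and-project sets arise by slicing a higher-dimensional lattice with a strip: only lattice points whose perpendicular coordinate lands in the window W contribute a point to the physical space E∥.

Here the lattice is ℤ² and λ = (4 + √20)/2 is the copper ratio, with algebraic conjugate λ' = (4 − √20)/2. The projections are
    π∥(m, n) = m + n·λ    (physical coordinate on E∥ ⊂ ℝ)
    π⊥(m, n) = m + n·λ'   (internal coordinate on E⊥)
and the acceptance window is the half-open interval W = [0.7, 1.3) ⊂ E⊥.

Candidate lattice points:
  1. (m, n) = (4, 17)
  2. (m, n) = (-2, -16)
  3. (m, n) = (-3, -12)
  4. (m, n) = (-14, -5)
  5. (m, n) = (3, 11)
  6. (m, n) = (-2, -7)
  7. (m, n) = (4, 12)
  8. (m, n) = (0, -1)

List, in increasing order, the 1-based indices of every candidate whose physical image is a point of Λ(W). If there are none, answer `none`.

7

Numerically λ ≈ 4.23607 and λ' = −1/λ ≈ -0.23607.
candidate 1: (m,n)=(4,17) → π∥ = 4+17·λ ≈ 76.01316, π⊥ = 4+17·λ' ≈ -0.01316 ∉ [0.7, 1.3) ⇒ out
candidate 2: (m,n)=(-2,-16) → π∥ = -2-16·λ ≈ -69.77709, π⊥ = -2-16·λ' ≈ 1.77709 ∉ [0.7, 1.3) ⇒ out
candidate 3: (m,n)=(-3,-12) → π∥ = -3-12·λ ≈ -53.83282, π⊥ = -3-12·λ' ≈ -0.16718 ∉ [0.7, 1.3) ⇒ out
candidate 4: (m,n)=(-14,-5) → π∥ = -14-5·λ ≈ -35.18034, π⊥ = -14-5·λ' ≈ -12.81966 ∉ [0.7, 1.3) ⇒ out
candidate 5: (m,n)=(3,11) → π∥ = 3+11·λ ≈ 49.59675, π⊥ = 3+11·λ' ≈ 0.40325 ∉ [0.7, 1.3) ⇒ out
candidate 6: (m,n)=(-2,-7) → π∥ = -2-7·λ ≈ -31.65248, π⊥ = -2-7·λ' ≈ -0.34752 ∉ [0.7, 1.3) ⇒ out
candidate 7: (m,n)=(4,12) → π∥ = 4+12·λ ≈ 54.83282, π⊥ = 4+12·λ' ≈ 1.16718 ∈ [0.7, 1.3) ⇒ IN Λ
candidate 8: (m,n)=(0,-1) → π∥ = 0-1·λ ≈ -4.23607, π⊥ = 0-1·λ' ≈ 0.23607 ∉ [0.7, 1.3) ⇒ out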